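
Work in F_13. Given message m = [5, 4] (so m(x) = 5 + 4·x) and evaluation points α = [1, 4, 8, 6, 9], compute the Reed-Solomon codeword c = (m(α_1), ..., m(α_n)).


c = [9, 8, 11, 3, 2]

Message polynomial: m(x) = 5 + 4·x (mod 13).
For each evaluation point α_i, compute m(α_i) mod 13:
  α_1 = 1: Horner steps 4 → 9, so m(1) = 9.
  α_2 = 4: Horner steps 4 → 8, so m(4) = 8.
  α_3 = 8: Horner steps 4 → 11, so m(8) = 11.
  α_4 = 6: Horner steps 4 → 3, so m(6) = 3.
  α_5 = 9: Horner steps 4 → 2, so m(9) = 2.
Codeword c = [9, 8, 11, 3, 2] ∈ F_13^5.


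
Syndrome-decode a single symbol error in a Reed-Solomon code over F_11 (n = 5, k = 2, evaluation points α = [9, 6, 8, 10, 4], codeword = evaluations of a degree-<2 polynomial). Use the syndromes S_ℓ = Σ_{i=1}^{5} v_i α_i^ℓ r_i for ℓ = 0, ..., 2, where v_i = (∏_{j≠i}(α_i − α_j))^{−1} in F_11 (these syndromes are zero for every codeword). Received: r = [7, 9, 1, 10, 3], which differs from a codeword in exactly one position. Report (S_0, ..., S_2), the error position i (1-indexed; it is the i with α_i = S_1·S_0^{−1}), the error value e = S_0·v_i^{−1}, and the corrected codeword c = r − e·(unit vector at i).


S = (6, 4, 10), error at position 3, error magnitude e = 8, c = [7, 9, 4, 10, 3].

Step 1: column multipliers v_i = (∏_{j≠i}(α_i − α_j))^{−1} mod 11.
  i = 1 (α = 9): (9−6)(9−8)(9−10)(9−4) = 3·1·(−1)·5 = −15 ≡ 7, so v_1 = 7^{−1} = 8 (mod 11).
  i = 2 (α = 6): (6−9)(6−8)(6−10)(6−4) = (−3)·(−2)·(−4)·2 = −48 ≡ 7, so v_2 = 7^{−1} = 8 (mod 11).
  i = 3 (α = 8): (8−9)(8−6)(8−10)(8−4) = (−1)·2·(−2)·4 = 16 ≡ 5, so v_3 = 5^{−1} = 9 (mod 11).
  i = 4 (α = 10): (10−9)(10−6)(10−8)(10−4) = 1·4·2·6 = 48 ≡ 4, so v_4 = 4^{−1} = 3 (mod 11).
  i = 5 (α = 4): (4−9)(4−6)(4−8)(4−10) = (−5)·(−2)·(−4)·(−6) = 240 ≡ 9, so v_5 = 9^{−1} = 5 (mod 11).
  v = [8, 8, 9, 3, 5].
Step 2: syndromes of r = [7, 9, 1, 10, 3] (all sums mod 11).
  S_0 = Σ v_i r_i = 8·7 + 8·9 + 9·1 + 3·10 + 5·3 = 182 ≡ 6.
  S_1 = Σ v_i α_i r_i = 8·9·7 + 8·6·9 + 9·8·1 + 3·10·10 + 5·4·3 = 1368 ≡ 4.
  α_i^2 mod 11 = [4, 3, 9, 1, 5].
  S_2 = Σ v_i α_i^2 r_i = 8·4·7 + 8·3·9 + 9·9·1 + 3·1·10 + 5·5·3 = 626 ≡ 10.
  S = (6, 4, 10) ≠ 0, so r is not a codeword (an error is present).
Step 3: locate the error. For a single error e at position i, S_ℓ = v_i·e·α_i^ℓ, so α_err = S_1/S_0.
  S_0^{−1} = 6^{−1} = 2 (mod 11), so α_err = 4·2 = 8 ≡ 8 = α_3. Error position i = 3.
  Consistency check: S_2/S_1 = 10·3 = 30 ≡ 8 = α_err ✓ (single-error assumption holds).
Step 4: error magnitude e = S_0/v_3 = S_0·∏_{j≠3}(α_3 − α_j) = 6·5 = 30 ≡ 8 (mod 11).
Step 5: correct position 3: c_3 = r_3 − e = 1 − 8 ≡ 4 (mod 11). Hence c = [7, 9, 4, 10, 3].
  Check: interpolating c through the α_i gives m(x) = 2 + 3·x (degree < 2) with m(α_i) = c_i for every i, so c is indeed a codeword.


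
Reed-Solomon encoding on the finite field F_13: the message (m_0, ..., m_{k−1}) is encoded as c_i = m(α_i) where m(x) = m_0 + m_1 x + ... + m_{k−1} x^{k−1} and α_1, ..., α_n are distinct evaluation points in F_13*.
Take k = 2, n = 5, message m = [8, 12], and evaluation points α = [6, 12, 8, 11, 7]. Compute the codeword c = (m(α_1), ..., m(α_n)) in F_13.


c = [2, 9, 0, 10, 1]

Message polynomial: m(x) = 8 + 12·x (mod 13).
For each evaluation point α_i, compute m(α_i) mod 13:
  α_1 = 6: Horner steps 12 → 2, so m(6) = 2.
  α_2 = 12: Horner steps 12 → 9, so m(12) = 9.
  α_3 = 8: Horner steps 12 → 0, so m(8) = 0.
  α_4 = 11: Horner steps 12 → 10, so m(11) = 10.
  α_5 = 7: Horner steps 12 → 1, so m(7) = 1.
Codeword c = [2, 9, 0, 10, 1] ∈ F_13^5.


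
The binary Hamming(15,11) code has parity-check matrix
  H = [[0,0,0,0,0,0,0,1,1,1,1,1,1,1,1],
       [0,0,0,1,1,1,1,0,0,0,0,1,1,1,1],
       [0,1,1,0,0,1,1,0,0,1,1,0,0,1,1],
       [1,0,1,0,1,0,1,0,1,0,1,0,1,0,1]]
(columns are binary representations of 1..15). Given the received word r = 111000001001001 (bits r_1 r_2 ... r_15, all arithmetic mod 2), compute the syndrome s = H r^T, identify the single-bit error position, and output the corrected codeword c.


s = (1, 0, 1, 0)^T, error position = 10, corrected codeword c = 111000001101001

Compute s = H r^T mod 2 one row at a time:
  s_1 = 0 + 1 + 0 + 0 + 1 + 0 + 0 + 1 = 3 ≡ 1 (mod 2).
  s_2 = 0 + 0 + 0 + 0 + 1 + 0 + 0 + 1 = 2 ≡ 0 (mod 2).
  s_3 = 1 + 1 + 0 + 0 + 0 + 0 + 0 + 1 = 3 ≡ 1 (mod 2).
  s_4 = 1 + 1 + 0 + 0 + 1 + 0 + 0 + 1 = 4 ≡ 0 (mod 2).
s = (1, 0, 1, 0)^T — this equals column 10 of H (binary 1010), so error is at position 10.
Correct: flip bit 10 of r = 111000001001001 to get c = 111000001101001.


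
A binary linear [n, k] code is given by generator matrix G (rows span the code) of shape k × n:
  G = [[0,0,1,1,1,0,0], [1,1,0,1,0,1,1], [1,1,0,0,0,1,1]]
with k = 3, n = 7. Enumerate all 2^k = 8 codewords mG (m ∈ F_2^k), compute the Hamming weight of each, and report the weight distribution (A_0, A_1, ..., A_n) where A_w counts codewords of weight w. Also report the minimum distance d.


Weight distribution: A_0 = 1, A_1 = 1, A_2 = 1, A_3 = 1, A_4 = 1, A_5 = 1, A_6 = 1, A_7 = 1. Minimum distance d = 1.

Enumerate all 2^3 = 8 messages m ∈ F_2^3.
For each, compute codeword c = mG in F_2^7, then tally its weight.
  m = 000 → c = 0000000, weight = 0.
  m = 100 → c = 0011100, weight = 3.
  m = 010 → c = 1101011, weight = 5.
  m = 110 → c = 1110111, weight = 6.
  m = 001 → c = 1100011, weight = 4.
  m = 101 → c = 1111111, weight = 7.
  m = 011 → c = 0001000, weight = 1.
  m = 111 → c = 0010100, weight = 2.
Tally weights:
  weight 0: 1 codewords.
  weight 1: 1 codewords.
  weight 2: 1 codewords.
  weight 3: 1 codewords.
  weight 4: 1 codewords.
  weight 5: 1 codewords.
  weight 6: 1 codewords.
  weight 7: 1 codewords.
Minimum distance d = smallest w > 0 with A_w > 0 = 1.
Sanity: Σ A_w = 8 = 2^3 = 8 ✓.


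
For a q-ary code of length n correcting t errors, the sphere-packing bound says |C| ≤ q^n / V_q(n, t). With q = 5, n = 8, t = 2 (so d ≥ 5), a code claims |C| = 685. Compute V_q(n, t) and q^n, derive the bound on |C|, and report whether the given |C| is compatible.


V_q(n, t) = 481, q^n = 390625, Hamming bound = 812, |C| = 685 ≤ bound (satisfied).

Step 1: Compute V_q(n, t) = Σ_{j=0}^2 C(n, j) (q−1)^j.
  j = 0: C(8,0)·(4)^0 = 1·1 = 1.
  j = 1: C(8,1)·(4)^1 = 8·4 = 32.
  j = 2: C(8,2)·(4)^2 = 28·16 = 448.
  V_q(n, t) = 1 + 32 + 448 = 481.
Step 2: q^n = 5^8 = 390625.
Step 3: Hamming bound ⌊q^n / V_q(n,t)⌋ = ⌊390625/481⌋ = 812.
Step 4: Compare |C| = 685 to 812: satisfied.
The claimed |C| lies below the Hamming bound.


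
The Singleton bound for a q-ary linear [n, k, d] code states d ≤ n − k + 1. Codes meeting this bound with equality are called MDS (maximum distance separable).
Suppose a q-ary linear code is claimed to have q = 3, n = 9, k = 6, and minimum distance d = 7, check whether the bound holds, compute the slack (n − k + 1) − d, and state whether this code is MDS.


Singleton RHS = n − k + 1 = 4, slack = -3, bound violated (no such code; not MDS).

Singleton bound: d ≤ n − k + 1.
Here n = 9, k = 6, so n − k + 1 = 4.
Given d = 7, check d ≤ 4: NO.
Slack = (n − k + 1) − d = -3.
The slack is negative: d = 7 exceeds n − k + 1 = 4 by 3, so the Singleton bound is violated and no linear [9, 6, 7]_3 code can exist. In particular it is not MDS (MDS requires d = n − k + 1 exactly).
Description: the claimed parameters are [9, 6, 7]_3; such a code would be impossible (violates the Singleton bound).


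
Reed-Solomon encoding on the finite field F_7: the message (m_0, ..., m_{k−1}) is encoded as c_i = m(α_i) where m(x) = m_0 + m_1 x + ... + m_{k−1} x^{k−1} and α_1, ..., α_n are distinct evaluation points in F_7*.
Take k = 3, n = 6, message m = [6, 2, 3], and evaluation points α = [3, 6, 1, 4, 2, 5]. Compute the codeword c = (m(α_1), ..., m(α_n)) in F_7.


c = [4, 0, 4, 6, 1, 0]

Message polynomial: m(x) = 6 + 2·x + 3·x^2 (mod 7).
For each evaluation point α_i, compute m(α_i) mod 7:
  α_1 = 3: Horner steps 3 → 4 → 4, so m(3) = 4.
  α_2 = 6: Horner steps 3 → 6 → 0, so m(6) = 0.
  α_3 = 1: Horner steps 3 → 5 → 4, so m(1) = 4.
  α_4 = 4: Horner steps 3 → 0 → 6, so m(4) = 6.
  α_5 = 2: Horner steps 3 → 1 → 1, so m(2) = 1.
  α_6 = 5: Horner steps 3 → 3 → 0, so m(5) = 0.
Codeword c = [4, 0, 4, 6, 1, 0] ∈ F_7^6.


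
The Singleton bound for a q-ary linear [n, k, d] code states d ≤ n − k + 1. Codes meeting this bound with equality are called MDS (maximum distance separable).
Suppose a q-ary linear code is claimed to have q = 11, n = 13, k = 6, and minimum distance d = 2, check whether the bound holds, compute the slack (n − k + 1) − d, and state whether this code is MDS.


Singleton RHS = n − k + 1 = 8, slack = 6, bound satisfied, not MDS.

Singleton bound: d ≤ n − k + 1.
Here n = 13, k = 6, so n − k + 1 = 8.
Given d = 2, check d ≤ 8: YES.
Slack = (n − k + 1) − d = 6.
The code is NOT MDS (slack = 6 > 0).
Description: the claimed parameters are [13, 6, 2]_11; such a code would be non-MDS.


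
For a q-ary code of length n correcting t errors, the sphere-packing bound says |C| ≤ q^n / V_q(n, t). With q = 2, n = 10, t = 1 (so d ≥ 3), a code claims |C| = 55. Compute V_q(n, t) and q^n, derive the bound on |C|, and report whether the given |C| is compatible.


V_q(n, t) = 11, q^n = 1024, Hamming bound = 93, |C| = 55 ≤ bound (satisfied).

Step 1: Compute V_q(n, t) = Σ_{j=0}^1 C(n, j) (q−1)^j.
  j = 0: C(10,0)·(1)^0 = 1·1 = 1.
  j = 1: C(10,1)·(1)^1 = 10·1 = 10.
  V_q(n, t) = 1 + 10 = 11.
Step 2: q^n = 2^10 = 1024.
Step 3: Hamming bound ⌊q^n / V_q(n,t)⌋ = ⌊1024/11⌋ = 93.
Step 4: Compare |C| = 55 to 93: satisfied.
The claimed |C| lies below the Hamming bound.


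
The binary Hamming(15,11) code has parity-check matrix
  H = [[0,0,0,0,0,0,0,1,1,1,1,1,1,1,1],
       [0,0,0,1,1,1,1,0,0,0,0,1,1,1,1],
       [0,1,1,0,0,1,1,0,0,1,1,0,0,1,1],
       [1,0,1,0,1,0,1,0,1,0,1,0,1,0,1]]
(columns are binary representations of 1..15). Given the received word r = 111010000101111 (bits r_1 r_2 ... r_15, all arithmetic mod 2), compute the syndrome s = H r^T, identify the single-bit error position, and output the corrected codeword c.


s = (1, 1, 1, 1)^T, error position = 15, corrected codeword c = 111010000101110

Compute s = H r^T mod 2 one row at a time:
  s_1 = 0 + 0 + 1 + 0 + 1 + 1 + 1 + 1 = 5 ≡ 1 (mod 2).
  s_2 = 0 + 1 + 0 + 0 + 1 + 1 + 1 + 1 = 5 ≡ 1 (mod 2).
  s_3 = 1 + 1 + 0 + 0 + 1 + 0 + 1 + 1 = 5 ≡ 1 (mod 2).
  s_4 = 1 + 1 + 1 + 0 + 0 + 0 + 1 + 1 = 5 ≡ 1 (mod 2).
s = (1, 1, 1, 1)^T — this equals column 15 of H (binary 1111), so error is at position 15.
Correct: flip bit 15 of r = 111010000101111 to get c = 111010000101110.


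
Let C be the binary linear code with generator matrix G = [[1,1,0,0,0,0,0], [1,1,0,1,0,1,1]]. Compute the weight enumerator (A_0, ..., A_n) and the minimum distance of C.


Weight distribution: A_0 = 1, A_2 = 1, A_3 = 1, A_5 = 1. Minimum distance d = 2.

Enumerate all 2^2 = 4 messages m ∈ F_2^2.
For each, compute codeword c = mG in F_2^7, then tally its weight.
  m = 00 → c = 0000000, weight = 0.
  m = 10 → c = 1100000, weight = 2.
  m = 01 → c = 1101011, weight = 5.
  m = 11 → c = 0001011, weight = 3.
Tally weights:
  weight 0: 1 codewords.
  weight 2: 1 codewords.
  weight 3: 1 codewords.
  weight 5: 1 codewords.
Minimum distance d = smallest w > 0 with A_w > 0 = 2.
Sanity: Σ A_w = 4 = 2^2 = 4 ✓.


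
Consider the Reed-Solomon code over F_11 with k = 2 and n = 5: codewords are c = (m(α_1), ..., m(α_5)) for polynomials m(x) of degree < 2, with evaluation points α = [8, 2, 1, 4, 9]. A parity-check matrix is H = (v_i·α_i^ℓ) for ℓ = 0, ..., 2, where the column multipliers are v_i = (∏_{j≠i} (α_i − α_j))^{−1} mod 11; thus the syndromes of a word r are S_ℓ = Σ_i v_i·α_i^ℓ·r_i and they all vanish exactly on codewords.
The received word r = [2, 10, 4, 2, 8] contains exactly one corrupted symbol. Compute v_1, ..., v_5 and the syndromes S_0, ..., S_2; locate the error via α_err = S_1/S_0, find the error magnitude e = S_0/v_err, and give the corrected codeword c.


S = (9, 3, 1), error at position 4, error magnitude e = 2, c = [2, 10, 4, 0, 8].

Step 1: column multipliers v_i = (∏_{j≠i}(α_i − α_j))^{−1} mod 11.
  i = 1 (α = 8): (8−2)(8−1)(8−4)(8−9) = 6·7·4·(−1) = −168 ≡ 8, so v_1 = 8^{−1} = 7 (mod 11).
  i = 2 (α = 2): (2−8)(2−1)(2−4)(2−9) = (−6)·1·(−2)·(−7) = −84 ≡ 4, so v_2 = 4^{−1} = 3 (mod 11).
  i = 3 (α = 1): (1−8)(1−2)(1−4)(1−9) = (−7)·(−1)·(−3)·(−8) = 168 ≡ 3, so v_3 = 3^{−1} = 4 (mod 11).
  i = 4 (α = 4): (4−8)(4−2)(4−1)(4−9) = (−4)·2·3·(−5) = 120 ≡ 10, so v_4 = 10^{−1} = 10 (mod 11).
  i = 5 (α = 9): (9−8)(9−2)(9−1)(9−4) = 1·7·8·5 = 280 ≡ 5, so v_5 = 5^{−1} = 9 (mod 11).
  v = [7, 3, 4, 10, 9].
Step 2: syndromes of r = [2, 10, 4, 2, 8] (all sums mod 11).
  S_0 = Σ v_i r_i = 7·2 + 3·10 + 4·4 + 10·2 + 9·8 = 152 ≡ 9.
  S_1 = Σ v_i α_i r_i = 7·8·2 + 3·2·10 + 4·1·4 + 10·4·2 + 9·9·8 = 916 ≡ 3.
  α_i^2 mod 11 = [9, 4, 1, 5, 4].
  S_2 = Σ v_i α_i^2 r_i = 7·9·2 + 3·4·10 + 4·1·4 + 10·5·2 + 9·4·8 = 650 ≡ 1.
  S = (9, 3, 1) ≠ 0, so r is not a codeword (an error is present).
Step 3: locate the error. For a single error e at position i, S_ℓ = v_i·e·α_i^ℓ, so α_err = S_1/S_0.
  S_0^{−1} = 9^{−1} = 5 (mod 11), so α_err = 3·5 = 15 ≡ 4 = α_4. Error position i = 4.
  Consistency check: S_2/S_1 = 1·4 = 4 ≡ 4 = α_err ✓ (single-error assumption holds).
Step 4: error magnitude e = S_0/v_4 = S_0·∏_{j≠4}(α_4 − α_j) = 9·10 = 90 ≡ 2 (mod 11).
Step 5: correct position 4: c_4 = r_4 − e = 2 − 2 ≡ 0 (mod 11). Hence c = [2, 10, 4, 0, 8].
  Check: interpolating c through the α_i gives m(x) = 9 + 6·x (degree < 2) with m(α_i) = c_i for every i, so c is indeed a codeword.


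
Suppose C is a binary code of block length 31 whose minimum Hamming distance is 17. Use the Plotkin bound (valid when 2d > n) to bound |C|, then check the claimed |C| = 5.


Plotkin bound M ≤ 10; given |C| = 5 ≤ bound (satisfied).

Check applicability: 2d = 34, n = 31.
2d − n = 3 > 0, so Plotkin applies.
Compute d/(2d−n) = 17/3 ≈ 5.6667.
⌊d/(2d−n)⌋ = 5.
Plotkin bound: M ≤ 2·5 = 10.
Given |C| = 5, check: satisfied.
This |C| is below the Plotkin bound.


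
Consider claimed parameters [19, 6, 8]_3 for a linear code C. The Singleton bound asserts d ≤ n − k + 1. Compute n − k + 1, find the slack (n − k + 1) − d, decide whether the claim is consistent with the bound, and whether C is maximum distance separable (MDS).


Singleton RHS = n − k + 1 = 14, slack = 6, bound satisfied, not MDS.

Singleton bound: d ≤ n − k + 1.
Here n = 19, k = 6, so n − k + 1 = 14.
Given d = 8, check d ≤ 14: YES.
Slack = (n − k + 1) − d = 6.
The code is NOT MDS (slack = 6 > 0).
Description: the claimed parameters are [19, 6, 8]_3; such a code would be non-MDS.


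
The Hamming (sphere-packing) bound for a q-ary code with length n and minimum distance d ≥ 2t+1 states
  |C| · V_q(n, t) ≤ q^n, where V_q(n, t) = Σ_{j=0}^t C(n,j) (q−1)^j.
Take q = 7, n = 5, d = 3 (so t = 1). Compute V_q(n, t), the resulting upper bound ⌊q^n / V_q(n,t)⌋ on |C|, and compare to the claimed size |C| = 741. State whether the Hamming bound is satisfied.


V_q(n, t) = 31, q^n = 16807, Hamming bound = 542, |C| = 741 > bound (violated).

Step 1: Compute V_q(n, t) = Σ_{j=0}^1 C(n, j) (q−1)^j.
  j = 0: C(5,0)·(6)^0 = 1·1 = 1.
  j = 1: C(5,1)·(6)^1 = 5·6 = 30.
  V_q(n, t) = 1 + 30 = 31.
Step 2: q^n = 7^5 = 16807.
Step 3: Hamming bound ⌊q^n / V_q(n,t)⌋ = ⌊16807/31⌋ = 542.
Step 4: Compare |C| = 741 to 542: violated.
The claimed |C| lies above the Hamming bound, so no 7-ary code of length 5 with d ≥ 3 can have 741 codewords.


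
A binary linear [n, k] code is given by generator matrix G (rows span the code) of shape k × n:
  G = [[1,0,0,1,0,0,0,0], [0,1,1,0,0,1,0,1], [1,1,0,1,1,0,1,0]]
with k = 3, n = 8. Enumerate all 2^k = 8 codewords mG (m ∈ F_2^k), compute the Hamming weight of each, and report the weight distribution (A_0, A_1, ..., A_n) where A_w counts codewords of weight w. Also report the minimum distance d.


Weight distribution: A_0 = 1, A_2 = 1, A_3 = 1, A_4 = 1, A_5 = 2, A_6 = 1, A_7 = 1. Minimum distance d = 2.

Enumerate all 2^3 = 8 messages m ∈ F_2^3.
For each, compute codeword c = mG in F_2^8, then tally its weight.
  m = 000 → c = 00000000, weight = 0.
  m = 100 → c = 10010000, weight = 2.
  m = 010 → c = 01100101, weight = 4.
  m = 110 → c = 11110101, weight = 6.
  m = 001 → c = 11011010, weight = 5.
  m = 101 → c = 01001010, weight = 3.
  m = 011 → c = 10111111, weight = 7.
  m = 111 → c = 00101111, weight = 5.
Tally weights:
  weight 0: 1 codewords.
  weight 2: 1 codewords.
  weight 3: 1 codewords.
  weight 4: 1 codewords.
  weight 5: 2 codewords.
  weight 6: 1 codewords.
  weight 7: 1 codewords.
Minimum distance d = smallest w > 0 with A_w > 0 = 2.
Sanity: Σ A_w = 8 = 2^3 = 8 ✓.


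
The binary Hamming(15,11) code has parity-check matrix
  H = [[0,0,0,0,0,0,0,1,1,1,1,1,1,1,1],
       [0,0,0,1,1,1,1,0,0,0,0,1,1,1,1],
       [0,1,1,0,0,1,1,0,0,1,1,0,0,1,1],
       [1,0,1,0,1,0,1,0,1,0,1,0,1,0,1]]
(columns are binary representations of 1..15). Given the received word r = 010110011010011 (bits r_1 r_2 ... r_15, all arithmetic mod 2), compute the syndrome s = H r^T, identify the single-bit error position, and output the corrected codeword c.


s = (1, 0, 0, 0)^T, error position = 8, corrected codeword c = 010110001010011

Compute s = H r^T mod 2 one row at a time:
  s_1 = 1 + 1 + 0 + 1 + 0 + 0 + 1 + 1 = 5 ≡ 1 (mod 2).
  s_2 = 1 + 1 + 0 + 0 + 0 + 0 + 1 + 1 = 4 ≡ 0 (mod 2).
  s_3 = 1 + 0 + 0 + 0 + 0 + 1 + 1 + 1 = 4 ≡ 0 (mod 2).
  s_4 = 0 + 0 + 1 + 0 + 1 + 1 + 0 + 1 = 4 ≡ 0 (mod 2).
s = (1, 0, 0, 0)^T — this equals column 8 of H (binary 1000), so error is at position 8.
Correct: flip bit 8 of r = 010110011010011 to get c = 010110001010011.


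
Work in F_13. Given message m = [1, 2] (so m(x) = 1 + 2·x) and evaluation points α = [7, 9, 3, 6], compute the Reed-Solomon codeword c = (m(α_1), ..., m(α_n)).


c = [2, 6, 7, 0]

Message polynomial: m(x) = 1 + 2·x (mod 13).
For each evaluation point α_i, compute m(α_i) mod 13:
  α_1 = 7: Horner steps 2 → 2, so m(7) = 2.
  α_2 = 9: Horner steps 2 → 6, so m(9) = 6.
  α_3 = 3: Horner steps 2 → 7, so m(3) = 7.
  α_4 = 6: Horner steps 2 → 0, so m(6) = 0.
Codeword c = [2, 6, 7, 0] ∈ F_13^4.


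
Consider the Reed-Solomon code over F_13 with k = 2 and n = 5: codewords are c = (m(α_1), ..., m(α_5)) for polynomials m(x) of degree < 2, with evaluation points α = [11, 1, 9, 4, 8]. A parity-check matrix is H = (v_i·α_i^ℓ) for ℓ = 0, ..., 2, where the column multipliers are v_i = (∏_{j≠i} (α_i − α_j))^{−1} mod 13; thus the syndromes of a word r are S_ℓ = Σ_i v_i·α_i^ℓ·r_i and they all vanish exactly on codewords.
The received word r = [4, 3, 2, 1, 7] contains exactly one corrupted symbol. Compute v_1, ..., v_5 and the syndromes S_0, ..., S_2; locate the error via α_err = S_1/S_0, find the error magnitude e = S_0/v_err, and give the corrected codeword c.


S = (3, 7, 12), error at position 1, error magnitude e = 12, c = [5, 3, 2, 1, 7].

Step 1: column multipliers v_i = (∏_{j≠i}(α_i − α_j))^{−1} mod 13.
  i = 1 (α = 11): (11−1)(11−9)(11−4)(11−8) = 10·2·7·3 = 420 ≡ 4, so v_1 = 4^{−1} = 10 (mod 13).
  i = 2 (α = 1): (1−11)(1−9)(1−4)(1−8) = (−10)·(−8)·(−3)·(−7) = 1680 ≡ 3, so v_2 = 3^{−1} = 9 (mod 13).
  i = 3 (α = 9): (9−11)(9−1)(9−4)(9−8) = (−2)·8·5·1 = −80 ≡ 11, so v_3 = 11^{−1} = 6 (mod 13).
  i = 4 (α = 4): (4−11)(4−1)(4−9)(4−8) = (−7)·3·(−5)·(−4) = −420 ≡ 9, so v_4 = 9^{−1} = 3 (mod 13).
  i = 5 (α = 8): (8−11)(8−1)(8−9)(8−4) = (−3)·7·(−1)·4 = 84 ≡ 6, so v_5 = 6^{−1} = 11 (mod 13).
  v = [10, 9, 6, 3, 11].
Step 2: syndromes of r = [4, 3, 2, 1, 7] (all sums mod 13).
  S_0 = Σ v_i r_i = 10·4 + 9·3 + 6·2 + 3·1 + 11·7 = 159 ≡ 3.
  S_1 = Σ v_i α_i r_i = 10·11·4 + 9·1·3 + 6·9·2 + 3·4·1 + 11·8·7 = 1203 ≡ 7.
  α_i^2 mod 13 = [4, 1, 3, 3, 12].
  S_2 = Σ v_i α_i^2 r_i = 10·4·4 + 9·1·3 + 6·3·2 + 3·3·1 + 11·12·7 = 1156 ≡ 12.
  S = (3, 7, 12) ≠ 0, so r is not a codeword (an error is present).
Step 3: locate the error. For a single error e at position i, S_ℓ = v_i·e·α_i^ℓ, so α_err = S_1/S_0.
  S_0^{−1} = 3^{−1} = 9 (mod 13), so α_err = 7·9 = 63 ≡ 11 = α_1. Error position i = 1.
  Consistency check: S_2/S_1 = 12·2 = 24 ≡ 11 = α_err ✓ (single-error assumption holds).
Step 4: error magnitude e = S_0/v_1 = S_0·∏_{j≠1}(α_1 − α_j) = 3·4 = 12 ≡ 12 (mod 13).
Step 5: correct position 1: c_1 = r_1 − e = 4 − 12 ≡ 5 (mod 13). Hence c = [5, 3, 2, 1, 7].
  Check: interpolating c through the α_i gives m(x) = 8 + 8·x (degree < 2) with m(α_i) = c_i for every i, so c is indeed a codeword.


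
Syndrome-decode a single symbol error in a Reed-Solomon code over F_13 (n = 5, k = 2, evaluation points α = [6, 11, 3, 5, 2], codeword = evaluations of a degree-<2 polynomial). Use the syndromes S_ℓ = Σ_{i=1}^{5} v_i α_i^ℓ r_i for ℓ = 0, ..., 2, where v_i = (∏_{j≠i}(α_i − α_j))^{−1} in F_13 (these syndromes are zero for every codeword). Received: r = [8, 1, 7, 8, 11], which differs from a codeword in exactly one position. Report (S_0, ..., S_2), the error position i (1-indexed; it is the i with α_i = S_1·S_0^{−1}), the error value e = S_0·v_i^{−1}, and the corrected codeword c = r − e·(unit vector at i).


S = (10, 11, 3), error at position 4, error magnitude e = 9, c = [8, 1, 7, 12, 11].

Step 1: column multipliers v_i = (∏_{j≠i}(α_i − α_j))^{−1} mod 13.
  i = 1 (α = 6): (6−11)(6−3)(6−5)(6−2) = (−5)·3·1·4 = −60 ≡ 5, so v_1 = 5^{−1} = 8 (mod 13).
  i = 2 (α = 11): (11−6)(11−3)(11−5)(11−2) = 5·8·6·9 = 2160 ≡ 2, so v_2 = 2^{−1} = 7 (mod 13).
  i = 3 (α = 3): (3−6)(3−11)(3−5)(3−2) = (−3)·(−8)·(−2)·1 = −48 ≡ 4, so v_3 = 4^{−1} = 10 (mod 13).
  i = 4 (α = 5): (5−6)(5−11)(5−3)(5−2) = (−1)·(−6)·2·3 = 36 ≡ 10, so v_4 = 10^{−1} = 4 (mod 13).
  i = 5 (α = 2): (2−6)(2−11)(2−3)(2−5) = (−4)·(−9)·(−1)·(−3) = 108 ≡ 4, so v_5 = 4^{−1} = 10 (mod 13).
  v = [8, 7, 10, 4, 10].
Step 2: syndromes of r = [8, 1, 7, 8, 11] (all sums mod 13).
  S_0 = Σ v_i r_i = 8·8 + 7·1 + 10·7 + 4·8 + 10·11 = 283 ≡ 10.
  S_1 = Σ v_i α_i r_i = 8·6·8 + 7·11·1 + 10·3·7 + 4·5·8 + 10·2·11 = 1051 ≡ 11.
  α_i^2 mod 13 = [10, 4, 9, 12, 4].
  S_2 = Σ v_i α_i^2 r_i = 8·10·8 + 7·4·1 + 10·9·7 + 4·12·8 + 10·4·11 = 2122 ≡ 3.
  S = (10, 11, 3) ≠ 0, so r is not a codeword (an error is present).
Step 3: locate the error. For a single error e at position i, S_ℓ = v_i·e·α_i^ℓ, so α_err = S_1/S_0.
  S_0^{−1} = 10^{−1} = 4 (mod 13), so α_err = 11·4 = 44 ≡ 5 = α_4. Error position i = 4.
  Consistency check: S_2/S_1 = 3·6 = 18 ≡ 5 = α_err ✓ (single-error assumption holds).
Step 4: error magnitude e = S_0/v_4 = S_0·∏_{j≠4}(α_4 − α_j) = 10·10 = 100 ≡ 9 (mod 13).
Step 5: correct position 4: c_4 = r_4 − e = 8 − 9 ≡ 12 (mod 13). Hence c = [8, 1, 7, 12, 11].
  Check: interpolating c through the α_i gives m(x) = 6 + 9·x (degree < 2) with m(α_i) = c_i for every i, so c is indeed a codeword.


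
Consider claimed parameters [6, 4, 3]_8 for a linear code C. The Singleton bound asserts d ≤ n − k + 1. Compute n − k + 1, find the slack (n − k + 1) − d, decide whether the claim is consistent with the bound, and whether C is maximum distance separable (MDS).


Singleton RHS = n − k + 1 = 3, slack = 0, bound satisfied, MDS.

Singleton bound: d ≤ n − k + 1.
Here n = 6, k = 4, so n − k + 1 = 3.
Given d = 3, check d ≤ 3: YES.
Slack = (n − k + 1) − d = 0.
The code is MDS (slack = 0).
Description: the claimed parameters are [6, 4, 3]_8; such a code would be MDS (meets Singleton bound).


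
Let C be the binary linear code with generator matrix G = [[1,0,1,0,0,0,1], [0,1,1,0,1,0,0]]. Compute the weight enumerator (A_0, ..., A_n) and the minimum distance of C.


Weight distribution: A_0 = 1, A_3 = 2, A_4 = 1. Minimum distance d = 3.

Enumerate all 2^2 = 4 messages m ∈ F_2^2.
For each, compute codeword c = mG in F_2^7, then tally its weight.
  m = 00 → c = 0000000, weight = 0.
  m = 10 → c = 1010001, weight = 3.
  m = 01 → c = 0110100, weight = 3.
  m = 11 → c = 1100101, weight = 4.
Tally weights:
  weight 0: 1 codewords.
  weight 3: 2 codewords.
  weight 4: 1 codewords.
Minimum distance d = smallest w > 0 with A_w > 0 = 3.
Sanity: Σ A_w = 4 = 2^2 = 4 ✓.


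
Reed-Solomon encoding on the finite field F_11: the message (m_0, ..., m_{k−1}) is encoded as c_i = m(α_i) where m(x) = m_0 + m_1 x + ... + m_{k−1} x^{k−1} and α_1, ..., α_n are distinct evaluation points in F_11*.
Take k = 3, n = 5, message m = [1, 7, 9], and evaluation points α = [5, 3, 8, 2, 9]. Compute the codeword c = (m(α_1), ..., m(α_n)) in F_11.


c = [8, 4, 6, 7, 1]

Message polynomial: m(x) = 1 + 7·x + 9·x^2 (mod 11).
For each evaluation point α_i, compute m(α_i) mod 11:
  α_1 = 5: Horner steps 9 → 8 → 8, so m(5) = 8.
  α_2 = 3: Horner steps 9 → 1 → 4, so m(3) = 4.
  α_3 = 8: Horner steps 9 → 2 → 6, so m(8) = 6.
  α_4 = 2: Horner steps 9 → 3 → 7, so m(2) = 7.
  α_5 = 9: Horner steps 9 → 0 → 1, so m(9) = 1.
Codeword c = [8, 4, 6, 7, 1] ∈ F_11^5.


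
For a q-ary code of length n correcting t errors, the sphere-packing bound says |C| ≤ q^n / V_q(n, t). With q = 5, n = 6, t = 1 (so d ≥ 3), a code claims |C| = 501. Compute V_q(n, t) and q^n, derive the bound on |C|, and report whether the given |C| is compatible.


V_q(n, t) = 25, q^n = 15625, Hamming bound = 625, |C| = 501 ≤ bound (satisfied).

Step 1: Compute V_q(n, t) = Σ_{j=0}^1 C(n, j) (q−1)^j.
  j = 0: C(6,0)·(4)^0 = 1·1 = 1.
  j = 1: C(6,1)·(4)^1 = 6·4 = 24.
  V_q(n, t) = 1 + 24 = 25.
Step 2: q^n = 5^6 = 15625.
Step 3: Hamming bound ⌊q^n / V_q(n,t)⌋ = ⌊15625/25⌋ = 625.
Step 4: Compare |C| = 501 to 625: satisfied.
The claimed |C| lies below the Hamming bound.


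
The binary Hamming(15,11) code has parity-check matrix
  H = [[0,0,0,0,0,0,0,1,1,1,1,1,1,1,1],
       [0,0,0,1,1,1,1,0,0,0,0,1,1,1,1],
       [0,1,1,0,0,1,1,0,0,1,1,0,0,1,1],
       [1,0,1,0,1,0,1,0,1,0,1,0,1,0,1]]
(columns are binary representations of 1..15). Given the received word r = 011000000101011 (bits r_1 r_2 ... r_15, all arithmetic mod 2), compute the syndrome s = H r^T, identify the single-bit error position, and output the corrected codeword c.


s = (0, 1, 1, 0)^T, error position = 6, corrected codeword c = 011001000101011

Compute s = H r^T mod 2 one row at a time:
  s_1 = 0 + 0 + 1 + 0 + 1 + 0 + 1 + 1 = 4 ≡ 0 (mod 2).
  s_2 = 0 + 0 + 0 + 0 + 1 + 0 + 1 + 1 = 3 ≡ 1 (mod 2).
  s_3 = 1 + 1 + 0 + 0 + 1 + 0 + 1 + 1 = 5 ≡ 1 (mod 2).
  s_4 = 0 + 1 + 0 + 0 + 0 + 0 + 0 + 1 = 2 ≡ 0 (mod 2).
s = (0, 1, 1, 0)^T — this equals column 6 of H (binary 0110), so error is at position 6.
Correct: flip bit 6 of r = 011000000101011 to get c = 011001000101011.


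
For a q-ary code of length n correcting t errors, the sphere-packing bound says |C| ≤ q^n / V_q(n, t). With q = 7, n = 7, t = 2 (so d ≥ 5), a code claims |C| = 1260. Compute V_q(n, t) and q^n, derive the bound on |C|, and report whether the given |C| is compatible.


V_q(n, t) = 799, q^n = 823543, Hamming bound = 1030, |C| = 1260 > bound (violated).

Step 1: Compute V_q(n, t) = Σ_{j=0}^2 C(n, j) (q−1)^j.
  j = 0: C(7,0)·(6)^0 = 1·1 = 1.
  j = 1: C(7,1)·(6)^1 = 7·6 = 42.
  j = 2: C(7,2)·(6)^2 = 21·36 = 756.
  V_q(n, t) = 1 + 42 + 756 = 799.
Step 2: q^n = 7^7 = 823543.
Step 3: Hamming bound ⌊q^n / V_q(n,t)⌋ = ⌊823543/799⌋ = 1030.
Step 4: Compare |C| = 1260 to 1030: violated.
The claimed |C| lies above the Hamming bound, so no 7-ary code of length 7 with d ≥ 5 can have 1260 codewords.


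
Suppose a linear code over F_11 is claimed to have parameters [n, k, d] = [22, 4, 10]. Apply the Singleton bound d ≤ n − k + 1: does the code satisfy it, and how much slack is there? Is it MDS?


Singleton RHS = n − k + 1 = 19, slack = 9, bound satisfied, not MDS.

Singleton bound: d ≤ n − k + 1.
Here n = 22, k = 4, so n − k + 1 = 19.
Given d = 10, check d ≤ 19: YES.
Slack = (n − k + 1) − d = 9.
The code is NOT MDS (slack = 9 > 0).
Description: the claimed parameters are [22, 4, 10]_11; such a code would be non-MDS.


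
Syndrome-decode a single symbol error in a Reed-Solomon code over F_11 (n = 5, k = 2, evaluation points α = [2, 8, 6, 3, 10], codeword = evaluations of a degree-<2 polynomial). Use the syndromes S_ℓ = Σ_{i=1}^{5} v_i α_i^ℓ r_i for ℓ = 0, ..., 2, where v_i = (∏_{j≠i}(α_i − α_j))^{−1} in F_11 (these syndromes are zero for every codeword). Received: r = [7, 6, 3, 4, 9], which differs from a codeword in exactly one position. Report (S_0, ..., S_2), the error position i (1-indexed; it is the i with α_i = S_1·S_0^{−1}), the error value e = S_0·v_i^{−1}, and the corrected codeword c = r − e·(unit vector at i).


S = (2, 4, 8), error at position 1, error magnitude e = 10, c = [8, 6, 3, 4, 9].

Step 1: column multipliers v_i = (∏_{j≠i}(α_i − α_j))^{−1} mod 11.
  i = 1 (α = 2): (2−8)(2−6)(2−3)(2−10) = (−6)·(−4)·(−1)·(−8) = 192 ≡ 5, so v_1 = 5^{−1} = 9 (mod 11).
  i = 2 (α = 8): (8−2)(8−6)(8−3)(8−10) = 6·2·5·(−2) = −120 ≡ 1, so v_2 = 1^{−1} = 1 (mod 11).
  i = 3 (α = 6): (6−2)(6−8)(6−3)(6−10) = 4·(−2)·3·(−4) = 96 ≡ 8, so v_3 = 8^{−1} = 7 (mod 11).
  i = 4 (α = 3): (3−2)(3−8)(3−6)(3−10) = 1·(−5)·(−3)·(−7) = −105 ≡ 5, so v_4 = 5^{−1} = 9 (mod 11).
  i = 5 (α = 10): (10−2)(10−8)(10−6)(10−3) = 8·2·4·7 = 448 ≡ 8, so v_5 = 8^{−1} = 7 (mod 11).
  v = [9, 1, 7, 9, 7].
Step 2: syndromes of r = [7, 6, 3, 4, 9] (all sums mod 11).
  S_0 = Σ v_i r_i = 9·7 + 1·6 + 7·3 + 9·4 + 7·9 = 189 ≡ 2.
  S_1 = Σ v_i α_i r_i = 9·2·7 + 1·8·6 + 7·6·3 + 9·3·4 + 7·10·9 = 1038 ≡ 4.
  α_i^2 mod 11 = [4, 9, 3, 9, 1].
  S_2 = Σ v_i α_i^2 r_i = 9·4·7 + 1·9·6 + 7·3·3 + 9·9·4 + 7·1·9 = 756 ≡ 8.
  S = (2, 4, 8) ≠ 0, so r is not a codeword (an error is present).
Step 3: locate the error. For a single error e at position i, S_ℓ = v_i·e·α_i^ℓ, so α_err = S_1/S_0.
  S_0^{−1} = 2^{−1} = 6 (mod 11), so α_err = 4·6 = 24 ≡ 2 = α_1. Error position i = 1.
  Consistency check: S_2/S_1 = 8·3 = 24 ≡ 2 = α_err ✓ (single-error assumption holds).
Step 4: error magnitude e = S_0/v_1 = S_0·∏_{j≠1}(α_1 − α_j) = 2·5 = 10 ≡ 10 (mod 11).
Step 5: correct position 1: c_1 = r_1 − e = 7 − 10 ≡ 8 (mod 11). Hence c = [8, 6, 3, 4, 9].
  Check: interpolating c through the α_i gives m(x) = 5 + 7·x (degree < 2) with m(α_i) = c_i for every i, so c is indeed a codeword.


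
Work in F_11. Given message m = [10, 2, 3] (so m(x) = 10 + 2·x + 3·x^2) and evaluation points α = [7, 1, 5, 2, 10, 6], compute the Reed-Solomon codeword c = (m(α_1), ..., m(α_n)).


c = [6, 4, 7, 4, 0, 9]

Message polynomial: m(x) = 10 + 2·x + 3·x^2 (mod 11).
For each evaluation point α_i, compute m(α_i) mod 11:
  α_1 = 7: Horner steps 3 → 1 → 6, so m(7) = 6.
  α_2 = 1: Horner steps 3 → 5 → 4, so m(1) = 4.
  α_3 = 5: Horner steps 3 → 6 → 7, so m(5) = 7.
  α_4 = 2: Horner steps 3 → 8 → 4, so m(2) = 4.
  α_5 = 10: Horner steps 3 → 10 → 0, so m(10) = 0.
  α_6 = 6: Horner steps 3 → 9 → 9, so m(6) = 9.
Codeword c = [6, 4, 7, 4, 0, 9] ∈ F_11^6.


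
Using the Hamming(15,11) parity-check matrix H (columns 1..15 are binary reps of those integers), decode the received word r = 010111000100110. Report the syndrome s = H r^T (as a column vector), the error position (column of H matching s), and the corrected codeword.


s = (1, 1, 0, 0)^T, error position = 12, corrected codeword c = 010111000101110

Compute s = H r^T mod 2 one row at a time:
  s_1 = 0 + 0 + 1 + 0 + 0 + 1 + 1 + 0 = 3 ≡ 1 (mod 2).
  s_2 = 1 + 1 + 1 + 0 + 0 + 1 + 1 + 0 = 5 ≡ 1 (mod 2).
  s_3 = 1 + 0 + 1 + 0 + 1 + 0 + 1 + 0 = 4 ≡ 0 (mod 2).
  s_4 = 0 + 0 + 1 + 0 + 0 + 0 + 1 + 0 = 2 ≡ 0 (mod 2).
s = (1, 1, 0, 0)^T — this equals column 12 of H (binary 1100), so error is at position 12.
Correct: flip bit 12 of r = 010111000100110 to get c = 010111000101110.


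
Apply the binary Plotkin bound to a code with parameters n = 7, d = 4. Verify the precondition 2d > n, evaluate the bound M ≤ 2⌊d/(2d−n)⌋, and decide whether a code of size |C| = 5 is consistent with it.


Plotkin bound M ≤ 8; given |C| = 5 ≤ bound (satisfied).

Check applicability: 2d = 8, n = 7.
2d − n = 1 > 0, so Plotkin applies.
Compute d/(2d−n) = 4/1 ≈ 4.0000.
⌊d/(2d−n)⌋ = 4.
Plotkin bound: M ≤ 2·4 = 8.
Given |C| = 5, check: satisfied.
This |C| is below the Plotkin bound.


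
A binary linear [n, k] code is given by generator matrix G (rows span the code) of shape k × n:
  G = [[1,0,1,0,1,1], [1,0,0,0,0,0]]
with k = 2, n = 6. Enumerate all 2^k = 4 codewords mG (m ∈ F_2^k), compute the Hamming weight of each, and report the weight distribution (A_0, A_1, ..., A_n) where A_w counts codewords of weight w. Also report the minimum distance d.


Weight distribution: A_0 = 1, A_1 = 1, A_3 = 1, A_4 = 1. Minimum distance d = 1.

Enumerate all 2^2 = 4 messages m ∈ F_2^2.
For each, compute codeword c = mG in F_2^6, then tally its weight.
  m = 00 → c = 000000, weight = 0.
  m = 10 → c = 101011, weight = 4.
  m = 01 → c = 100000, weight = 1.
  m = 11 → c = 001011, weight = 3.
Tally weights:
  weight 0: 1 codewords.
  weight 1: 1 codewords.
  weight 3: 1 codewords.
  weight 4: 1 codewords.
Minimum distance d = smallest w > 0 with A_w > 0 = 1.
Sanity: Σ A_w = 4 = 2^2 = 4 ✓.


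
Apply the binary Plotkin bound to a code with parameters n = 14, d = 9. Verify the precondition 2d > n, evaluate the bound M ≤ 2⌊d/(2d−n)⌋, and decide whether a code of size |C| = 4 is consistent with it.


Plotkin bound M ≤ 4; given |C| = 4 ≤ bound (satisfied).

Check applicability: 2d = 18, n = 14.
2d − n = 4 > 0, so Plotkin applies.
Compute d/(2d−n) = 9/4 ≈ 2.2500.
⌊d/(2d−n)⌋ = 2.
Plotkin bound: M ≤ 2·2 = 4.
Given |C| = 4, check: satisfied.
This |C| is at the Plotkin bound.


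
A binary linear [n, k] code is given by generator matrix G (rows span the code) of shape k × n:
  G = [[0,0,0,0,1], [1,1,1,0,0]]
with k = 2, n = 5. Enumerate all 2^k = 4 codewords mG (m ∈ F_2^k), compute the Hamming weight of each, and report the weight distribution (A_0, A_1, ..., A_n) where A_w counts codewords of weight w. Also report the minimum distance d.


Weight distribution: A_0 = 1, A_1 = 1, A_3 = 1, A_4 = 1. Minimum distance d = 1.

Enumerate all 2^2 = 4 messages m ∈ F_2^2.
For each, compute codeword c = mG in F_2^5, then tally its weight.
  m = 00 → c = 00000, weight = 0.
  m = 10 → c = 00001, weight = 1.
  m = 01 → c = 11100, weight = 3.
  m = 11 → c = 11101, weight = 4.
Tally weights:
  weight 0: 1 codewords.
  weight 1: 1 codewords.
  weight 3: 1 codewords.
  weight 4: 1 codewords.
Minimum distance d = smallest w > 0 with A_w > 0 = 1.
Sanity: Σ A_w = 4 = 2^2 = 4 ✓.


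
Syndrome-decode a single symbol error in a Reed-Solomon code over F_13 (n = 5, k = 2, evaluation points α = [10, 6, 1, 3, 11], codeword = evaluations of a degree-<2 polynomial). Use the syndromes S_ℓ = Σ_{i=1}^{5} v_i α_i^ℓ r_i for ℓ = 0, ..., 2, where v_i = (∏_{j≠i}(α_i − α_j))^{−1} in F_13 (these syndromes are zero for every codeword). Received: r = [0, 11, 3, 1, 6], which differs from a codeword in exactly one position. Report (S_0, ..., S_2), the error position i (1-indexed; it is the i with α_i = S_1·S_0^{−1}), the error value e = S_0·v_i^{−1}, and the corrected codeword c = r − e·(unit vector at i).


S = (4, 1, 10), error at position 1, error magnitude e = 6, c = [7, 11, 3, 1, 6].

Step 1: column multipliers v_i = (∏_{j≠i}(α_i − α_j))^{−1} mod 13.
  i = 1 (α = 10): (10−6)(10−1)(10−3)(10−11) = 4·9·7·(−1) = −252 ≡ 8, so v_1 = 8^{−1} = 5 (mod 13).
  i = 2 (α = 6): (6−10)(6−1)(6−3)(6−11) = (−4)·5·3·(−5) = 300 ≡ 1, so v_2 = 1^{−1} = 1 (mod 13).
  i = 3 (α = 1): (1−10)(1−6)(1−3)(1−11) = (−9)·(−5)·(−2)·(−10) = 900 ≡ 3, so v_3 = 3^{−1} = 9 (mod 13).
  i = 4 (α = 3): (3−10)(3−6)(3−1)(3−11) = (−7)·(−3)·2·(−8) = −336 ≡ 2, so v_4 = 2^{−1} = 7 (mod 13).
  i = 5 (α = 11): (11−10)(11−6)(11−1)(11−3) = 1·5·10·8 = 400 ≡ 10, so v_5 = 10^{−1} = 4 (mod 13).
  v = [5, 1, 9, 7, 4].
Step 2: syndromes of r = [0, 11, 3, 1, 6] (all sums mod 13).
  S_0 = Σ v_i r_i = 5·0 + 1·11 + 9·3 + 7·1 + 4·6 = 69 ≡ 4.
  S_1 = Σ v_i α_i r_i = 5·10·0 + 1·6·11 + 9·1·3 + 7·3·1 + 4·11·6 = 378 ≡ 1.
  α_i^2 mod 13 = [9, 10, 1, 9, 4].
  S_2 = Σ v_i α_i^2 r_i = 5·9·0 + 1·10·11 + 9·1·3 + 7·9·1 + 4·4·6 = 296 ≡ 10.
  S = (4, 1, 10) ≠ 0, so r is not a codeword (an error is present).
Step 3: locate the error. For a single error e at position i, S_ℓ = v_i·e·α_i^ℓ, so α_err = S_1/S_0.
  S_0^{−1} = 4^{−1} = 10 (mod 13), so α_err = 1·10 = 10 ≡ 10 = α_1. Error position i = 1.
  Consistency check: S_2/S_1 = 10·1 = 10 ≡ 10 = α_err ✓ (single-error assumption holds).
Step 4: error magnitude e = S_0/v_1 = S_0·∏_{j≠1}(α_1 − α_j) = 4·8 = 32 ≡ 6 (mod 13).
Step 5: correct position 1: c_1 = r_1 − e = 0 − 6 ≡ 7 (mod 13). Hence c = [7, 11, 3, 1, 6].
  Check: interpolating c through the α_i gives m(x) = 4 + 12·x (degree < 2) with m(α_i) = c_i for every i, so c is indeed a codeword.


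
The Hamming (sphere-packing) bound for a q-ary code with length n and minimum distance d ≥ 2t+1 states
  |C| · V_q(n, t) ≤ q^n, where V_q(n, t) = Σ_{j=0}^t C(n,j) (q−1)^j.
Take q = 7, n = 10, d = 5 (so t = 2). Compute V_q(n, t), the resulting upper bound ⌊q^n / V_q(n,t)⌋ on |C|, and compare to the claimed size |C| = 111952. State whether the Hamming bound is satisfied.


V_q(n, t) = 1681, q^n = 282475249, Hamming bound = 168040, |C| = 111952 ≤ bound (satisfied).

Step 1: Compute V_q(n, t) = Σ_{j=0}^2 C(n, j) (q−1)^j.
  j = 0: C(10,0)·(6)^0 = 1·1 = 1.
  j = 1: C(10,1)·(6)^1 = 10·6 = 60.
  j = 2: C(10,2)·(6)^2 = 45·36 = 1620.
  V_q(n, t) = 1 + 60 + 1620 = 1681.
Step 2: q^n = 7^10 = 282475249.
Step 3: Hamming bound ⌊q^n / V_q(n,t)⌋ = ⌊282475249/1681⌋ = 168040.
Step 4: Compare |C| = 111952 to 168040: satisfied.
The claimed |C| lies below the Hamming bound.


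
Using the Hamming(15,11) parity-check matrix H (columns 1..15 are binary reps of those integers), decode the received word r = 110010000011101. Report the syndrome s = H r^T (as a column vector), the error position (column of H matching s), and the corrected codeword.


s = (0, 0, 1, 1)^T, error position = 3, corrected codeword c = 111010000011101

Compute s = H r^T mod 2 one row at a time:
  s_1 = 0 + 0 + 0 + 1 + 1 + 1 + 0 + 1 = 4 ≡ 0 (mod 2).
  s_2 = 0 + 1 + 0 + 0 + 1 + 1 + 0 + 1 = 4 ≡ 0 (mod 2).
  s_3 = 1 + 0 + 0 + 0 + 0 + 1 + 0 + 1 = 3 ≡ 1 (mod 2).
  s_4 = 1 + 0 + 1 + 0 + 0 + 1 + 1 + 1 = 5 ≡ 1 (mod 2).
s = (0, 0, 1, 1)^T — this equals column 3 of H (binary 0011), so error is at position 3.
Correct: flip bit 3 of r = 110010000011101 to get c = 111010000011101.


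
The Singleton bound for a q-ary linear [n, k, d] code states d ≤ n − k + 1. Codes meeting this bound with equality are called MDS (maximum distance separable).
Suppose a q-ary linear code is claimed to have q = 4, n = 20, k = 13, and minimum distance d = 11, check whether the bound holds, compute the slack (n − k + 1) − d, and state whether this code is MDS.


Singleton RHS = n − k + 1 = 8, slack = -3, bound violated (no such code; not MDS).

Singleton bound: d ≤ n − k + 1.
Here n = 20, k = 13, so n − k + 1 = 8.
Given d = 11, check d ≤ 8: NO.
Slack = (n − k + 1) − d = -3.
The slack is negative: d = 11 exceeds n − k + 1 = 8 by 3, so the Singleton bound is violated and no linear [20, 13, 11]_4 code can exist. In particular it is not MDS (MDS requires d = n − k + 1 exactly).
Description: the claimed parameters are [20, 13, 11]_4; such a code would be impossible (violates the Singleton bound).
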